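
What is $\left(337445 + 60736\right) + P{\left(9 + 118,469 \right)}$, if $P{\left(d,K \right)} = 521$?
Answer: $398702$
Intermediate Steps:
$\left(337445 + 60736\right) + P{\left(9 + 118,469 \right)} = \left(337445 + 60736\right) + 521 = 398181 + 521 = 398702$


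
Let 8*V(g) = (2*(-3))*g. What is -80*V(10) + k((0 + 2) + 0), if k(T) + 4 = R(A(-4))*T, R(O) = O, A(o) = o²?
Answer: 628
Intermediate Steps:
V(g) = -3*g/4 (V(g) = ((2*(-3))*g)/8 = (-6*g)/8 = -3*g/4)
k(T) = -4 + 16*T (k(T) = -4 + (-4)²*T = -4 + 16*T)
-80*V(10) + k((0 + 2) + 0) = -(-60)*10 + (-4 + 16*((0 + 2) + 0)) = -80*(-15/2) + (-4 + 16*(2 + 0)) = 600 + (-4 + 16*2) = 600 + (-4 + 32) = 600 + 28 = 628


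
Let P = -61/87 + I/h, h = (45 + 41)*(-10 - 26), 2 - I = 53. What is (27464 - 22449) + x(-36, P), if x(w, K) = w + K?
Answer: 148991021/29928 ≈ 4978.3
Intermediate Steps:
I = -51 (I = 2 - 1*53 = 2 - 53 = -51)
h = -3096 (h = 86*(-36) = -3096)
P = -20491/29928 (P = -61/87 - 51/(-3096) = -61*1/87 - 51*(-1/3096) = -61/87 + 17/1032 = -20491/29928 ≈ -0.68468)
x(w, K) = K + w
(27464 - 22449) + x(-36, P) = (27464 - 22449) + (-20491/29928 - 36) = 5015 - 1097899/29928 = 148991021/29928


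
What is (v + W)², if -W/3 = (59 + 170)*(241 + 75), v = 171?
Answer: 47054720241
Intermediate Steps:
W = -217092 (W = -3*(59 + 170)*(241 + 75) = -687*316 = -3*72364 = -217092)
(v + W)² = (171 - 217092)² = (-216921)² = 47054720241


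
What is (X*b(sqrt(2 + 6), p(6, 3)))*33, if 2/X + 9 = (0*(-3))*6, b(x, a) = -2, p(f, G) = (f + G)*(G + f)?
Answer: 44/3 ≈ 14.667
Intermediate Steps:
p(f, G) = (G + f)**2 (p(f, G) = (G + f)*(G + f) = (G + f)**2)
X = -2/9 (X = 2/(-9 + (0*(-3))*6) = 2/(-9 + 0*6) = 2/(-9 + 0) = 2/(-9) = 2*(-1/9) = -2/9 ≈ -0.22222)
(X*b(sqrt(2 + 6), p(6, 3)))*33 = -2/9*(-2)*33 = (4/9)*33 = 44/3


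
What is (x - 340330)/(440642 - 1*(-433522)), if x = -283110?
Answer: -155860/218541 ≈ -0.71318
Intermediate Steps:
(x - 340330)/(440642 - 1*(-433522)) = (-283110 - 340330)/(440642 - 1*(-433522)) = -623440/(440642 + 433522) = -623440/874164 = -623440*1/874164 = -155860/218541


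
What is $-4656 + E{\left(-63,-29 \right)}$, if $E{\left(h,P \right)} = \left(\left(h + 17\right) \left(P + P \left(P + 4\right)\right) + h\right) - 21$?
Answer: $-36756$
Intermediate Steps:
$E{\left(h,P \right)} = -21 + h + \left(17 + h\right) \left(P + P \left(4 + P\right)\right)$ ($E{\left(h,P \right)} = \left(\left(17 + h\right) \left(P + P \left(4 + P\right)\right) + h\right) - 21 = \left(h + \left(17 + h\right) \left(P + P \left(4 + P\right)\right)\right) - 21 = -21 + h + \left(17 + h\right) \left(P + P \left(4 + P\right)\right)$)
$-4656 + E{\left(-63,-29 \right)} = -4656 + \left(-21 - 63 + 17 \left(-29\right)^{2} + 85 \left(-29\right) - 63 \left(-29\right)^{2} + 5 \left(-29\right) \left(-63\right)\right) = -4656 - 32100 = -36756$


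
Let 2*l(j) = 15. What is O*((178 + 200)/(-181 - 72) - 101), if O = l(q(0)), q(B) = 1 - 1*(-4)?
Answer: -388965/506 ≈ -768.71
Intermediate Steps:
q(B) = 5 (q(B) = 1 + 4 = 5)
l(j) = 15/2 (l(j) = (½)*15 = 15/2)
O = 15/2 ≈ 7.5000
O*((178 + 200)/(-181 - 72) - 101) = 15*((178 + 200)/(-181 - 72) - 101)/2 = 15*(378/(-253) - 101)/2 = 15*(378*(-1/253) - 101)/2 = 15*(-378/253 - 101)/2 = (15/2)*(-25931/253) = -388965/506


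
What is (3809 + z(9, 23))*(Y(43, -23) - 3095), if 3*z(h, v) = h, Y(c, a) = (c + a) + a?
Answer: -11809576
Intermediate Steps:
Y(c, a) = c + 2*a (Y(c, a) = (a + c) + a = c + 2*a)
z(h, v) = h/3
(3809 + z(9, 23))*(Y(43, -23) - 3095) = (3809 + (⅓)*9)*((43 + 2*(-23)) - 3095) = (3809 + 3)*((43 - 46) - 3095) = 3812*(-3 - 3095) = 3812*(-3098) = -11809576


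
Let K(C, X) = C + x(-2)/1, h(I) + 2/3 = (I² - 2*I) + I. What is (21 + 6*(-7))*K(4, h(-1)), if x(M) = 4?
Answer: -168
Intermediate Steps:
h(I) = -⅔ + I² - I (h(I) = -⅔ + ((I² - 2*I) + I) = -⅔ + (I² - I) = -⅔ + I² - I)
K(C, X) = 4 + C (K(C, X) = C + 4/1 = C + 4*1 = C + 4 = 4 + C)
(21 + 6*(-7))*K(4, h(-1)) = (21 + 6*(-7))*(4 + 4) = (21 - 42)*8 = -21*8 = -168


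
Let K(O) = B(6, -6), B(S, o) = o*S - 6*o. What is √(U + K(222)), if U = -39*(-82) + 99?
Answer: √3297 ≈ 57.419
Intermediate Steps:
B(S, o) = -6*o + S*o (B(S, o) = S*o - 6*o = -6*o + S*o)
K(O) = 0 (K(O) = -6*(-6 + 6) = -6*0 = 0)
U = 3297 (U = 3198 + 99 = 3297)
√(U + K(222)) = √(3297 + 0) = √3297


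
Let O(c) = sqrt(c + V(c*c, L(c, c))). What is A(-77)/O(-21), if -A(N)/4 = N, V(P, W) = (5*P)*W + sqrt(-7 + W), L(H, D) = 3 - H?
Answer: 308/sqrt(52899 + sqrt(17)) ≈ 1.3391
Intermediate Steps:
V(P, W) = sqrt(-7 + W) + 5*P*W (V(P, W) = 5*P*W + sqrt(-7 + W) = sqrt(-7 + W) + 5*P*W)
A(N) = -4*N
O(c) = sqrt(c + sqrt(-4 - c) + 5*c**2*(3 - c)) (O(c) = sqrt(c + (sqrt(-7 + (3 - c)) + 5*(c*c)*(3 - c))) = sqrt(c + (sqrt(-4 - c) + 5*c**2*(3 - c))) = sqrt(c + sqrt(-4 - c) + 5*c**2*(3 - c)))
A(-77)/O(-21) = (-4*(-77))/(sqrt(-21 + sqrt(-4 - 1*(-21)) - 5*(-21)**2*(-3 - 21))) = 308/(sqrt(-21 + sqrt(-4 + 21) - 5*441*(-24))) = 308/(sqrt(-21 + sqrt(17) + 52920)) = 308/(sqrt(52899 + sqrt(17))) = 308/sqrt(52899 + sqrt(17))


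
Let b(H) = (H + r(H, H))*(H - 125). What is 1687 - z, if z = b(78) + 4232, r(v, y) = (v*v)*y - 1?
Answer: 22305018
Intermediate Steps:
r(v, y) = -1 + y*v² (r(v, y) = v²*y - 1 = y*v² - 1 = -1 + y*v²)
b(H) = (-125 + H)*(-1 + H + H³) (b(H) = (H + (-1 + H*H²))*(H - 125) = (H + (-1 + H³))*(-125 + H) = (-1 + H + H³)*(-125 + H) = (-125 + H)*(-1 + H + H³))
z = -22303331 (z = (125 + 78² + 78⁴ - 126*78 - 125*78³) + 4232 = (125 + 6084 + 37015056 - 9828 - 125*474552) + 4232 = (125 + 6084 + 37015056 - 9828 - 59319000) + 4232 = -22307563 + 4232 = -22303331)
1687 - z = 1687 - 1*(-22303331) = 1687 + 22303331 = 22305018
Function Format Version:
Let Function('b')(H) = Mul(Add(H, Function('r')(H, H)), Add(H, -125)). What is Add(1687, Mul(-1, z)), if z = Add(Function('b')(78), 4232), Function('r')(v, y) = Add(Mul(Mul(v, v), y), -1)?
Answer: 22305018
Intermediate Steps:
Function('r')(v, y) = Add(-1, Mul(y, Pow(v, 2))) (Function('r')(v, y) = Add(Mul(Pow(v, 2), y), -1) = Add(Mul(y, Pow(v, 2)), -1) = Add(-1, Mul(y, Pow(v, 2))))
Function('b')(H) = Mul(Add(-125, H), Add(-1, H, Pow(H, 3))) (Function('b')(H) = Mul(Add(H, Add(-1, Mul(H, Pow(H, 2)))), Add(H, -125)) = Mul(Add(H, Add(-1, Pow(H, 3))), Add(-125, H)) = Mul(Add(-1, H, Pow(H, 3)), Add(-125, H)) = Mul(Add(-125, H), Add(-1, H, Pow(H, 3))))
z = -22303331 (z = Add(Add(125, Pow(78, 2), Pow(78, 4), Mul(-126, 78), Mul(-125, Pow(78, 3))), 4232) = Add(Add(125, 6084, 37015056, -9828, Mul(-125, 474552)), 4232) = Add(Add(125, 6084, 37015056, -9828, -59319000), 4232) = Add(-22307563, 4232) = -22303331)
Add(1687, Mul(-1, z)) = Add(1687, Mul(-1, -22303331)) = Add(1687, 22303331) = 22305018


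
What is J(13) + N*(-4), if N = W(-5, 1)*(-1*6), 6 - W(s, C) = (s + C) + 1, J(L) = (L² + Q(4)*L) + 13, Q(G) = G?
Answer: 450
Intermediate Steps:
J(L) = 13 + L² + 4*L (J(L) = (L² + 4*L) + 13 = 13 + L² + 4*L)
W(s, C) = 5 - C - s (W(s, C) = 6 - ((s + C) + 1) = 6 - ((C + s) + 1) = 6 - (1 + C + s) = 6 + (-1 - C - s) = 5 - C - s)
N = -54 (N = (5 - 1*1 - 1*(-5))*(-1*6) = (5 - 1 + 5)*(-6) = 9*(-6) = -54)
J(13) + N*(-4) = (13 + 13² + 4*13) - 54*(-4) = (13 + 169 + 52) + 216 = 234 + 216 = 450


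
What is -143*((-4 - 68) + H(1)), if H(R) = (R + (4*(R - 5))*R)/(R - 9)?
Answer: 80223/8 ≈ 10028.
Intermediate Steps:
H(R) = (R + R*(-20 + 4*R))/(-9 + R) (H(R) = (R + (4*(-5 + R))*R)/(-9 + R) = (R + (-20 + 4*R)*R)/(-9 + R) = (R + R*(-20 + 4*R))/(-9 + R))
-143*((-4 - 68) + H(1)) = -143*((-4 - 68) + 1*(-19 + 4*1)/(-9 + 1)) = -143*(-72 + 1*(-19 + 4)/(-8)) = -143*(-72 + 1*(-⅛)*(-15)) = -143*(-72 + 15/8) = -143*(-561/8) = 80223/8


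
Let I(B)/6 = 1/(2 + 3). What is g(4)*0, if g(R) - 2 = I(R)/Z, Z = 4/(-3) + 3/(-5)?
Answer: 0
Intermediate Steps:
I(B) = 6/5 (I(B) = 6/(2 + 3) = 6/5)
Z = -29/15 (Z = 4*(-⅓) + 3*(-⅕) = -4/3 - ⅗ = -29/15 ≈ -1.9333)
g(R) = 40/29 (g(R) = 2 + 6/(5*(-29/15)) = 2 + (6/5)*(-15/29) = 2 - 18/29 = 40/29)
g(4)*0 = (40/29)*0 = 0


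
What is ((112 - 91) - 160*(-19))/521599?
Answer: 3061/521599 ≈ 0.0058685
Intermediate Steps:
((112 - 91) - 160*(-19))/521599 = (21 + 3040)*(1/521599) = 3061*(1/521599) = 3061/521599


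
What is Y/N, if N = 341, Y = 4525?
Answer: 4525/341 ≈ 13.270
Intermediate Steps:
Y/N = 4525/341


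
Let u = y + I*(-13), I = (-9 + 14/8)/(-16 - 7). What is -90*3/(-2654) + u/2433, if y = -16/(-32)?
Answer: 29778623/297030372 ≈ 0.10025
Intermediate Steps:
I = 29/92 (I = (-9 + 14*(⅛))/(-23) = (-9 + 7/4)*(-1/23) = -29/4*(-1/23) = 29/92 ≈ 0.31522)
y = ½ (y = -16*(-1/32) = ½ ≈ 0.50000)
u = -331/92 (u = ½ + (29/92)*(-13) = ½ - 377/92 = -331/92 ≈ -3.5978)
-90*3/(-2654) + u/2433 = -90*3/(-2654) - 331/92/2433 = -270*(-1/2654) - 331/92*1/2433 = 135/1327 - 331/223836 = 29778623/297030372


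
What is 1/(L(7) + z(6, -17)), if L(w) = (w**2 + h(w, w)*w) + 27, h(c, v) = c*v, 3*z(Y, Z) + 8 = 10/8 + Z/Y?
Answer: 36/14969 ≈ 0.0024050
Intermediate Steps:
z(Y, Z) = -9/4 + Z/(3*Y) (z(Y, Z) = -8/3 + (10/8 + Z/Y)/3 = -8/3 + (10*(1/8) + Z/Y)/3 = -8/3 + (5/4 + Z/Y)/3 = -8/3 + (5/12 + Z/(3*Y)) = -9/4 + Z/(3*Y))
L(w) = 27 + w**2 + w**3 (L(w) = (w**2 + (w*w)*w) + 27 = (w**2 + w**2*w) + 27 = (w**2 + w**3) + 27 = 27 + w**2 + w**3)
1/(L(7) + z(6, -17)) = 1/((27 + 7**2 + 7**3) + (-9/4 + (1/3)*(-17)/6)) = 1/((27 + 49 + 343) + (-9/4 + (1/3)*(-17)*(1/6))) = 1/(419 + (-9/4 - 17/18)) = 1/(419 - 115/36) = 1/(14969/36) = 36/14969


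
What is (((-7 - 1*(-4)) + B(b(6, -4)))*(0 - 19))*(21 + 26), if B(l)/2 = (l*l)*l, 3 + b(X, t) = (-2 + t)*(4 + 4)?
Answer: 236917365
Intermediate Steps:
b(X, t) = -19 + 8*t (b(X, t) = -3 + (-2 + t)*(4 + 4) = -3 + (-2 + t)*8 = -3 + (-16 + 8*t) = -19 + 8*t)
B(l) = 2*l³ (B(l) = 2*((l*l)*l) = 2*(l²*l) = 2*l³)
(((-7 - 1*(-4)) + B(b(6, -4)))*(0 - 19))*(21 + 26) = (((-7 - 1*(-4)) + 2*(-19 + 8*(-4))³)*(0 - 19))*(21 + 26) = (((-7 + 4) + 2*(-19 - 32)³)*(-19))*47 = ((-3 + 2*(-51)³)*(-19))*47 = ((-3 + 2*(-132651))*(-19))*47 = ((-3 - 265302)*(-19))*47 = -265305*(-19)*47 = 5040795*47 = 236917365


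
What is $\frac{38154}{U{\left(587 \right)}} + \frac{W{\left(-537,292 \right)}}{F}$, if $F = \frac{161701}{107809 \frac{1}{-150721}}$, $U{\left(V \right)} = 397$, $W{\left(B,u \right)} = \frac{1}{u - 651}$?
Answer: $\frac{333826644117853579}{3473532989930183} \approx 96.106$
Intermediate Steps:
$W{\left(B,u \right)} = \frac{1}{-651 + u}$
$F = - \frac{24371736421}{107809}$ ($F = \frac{161701}{107809 \left(- \frac{1}{150721}\right)} = \frac{161701}{- \frac{107809}{150721}} = 161701 \left(- \frac{150721}{107809}\right) = - \frac{24371736421}{107809} \approx -2.2606 \cdot 10^{5}$)
$\frac{38154}{U{\left(587 \right)}} + \frac{W{\left(-537,292 \right)}}{F} = \frac{38154}{397} + \frac{1}{\left(-651 + 292\right) \left(- \frac{24371736421}{107809}\right)} = 38154 \cdot \frac{1}{397} + \frac{1}{-359} \left(- \frac{107809}{24371736421}\right) = \frac{38154}{397} - - \frac{107809}{8749453375139} = \frac{38154}{397} + \frac{107809}{8749453375139} = \frac{333826644117853579}{3473532989930183}$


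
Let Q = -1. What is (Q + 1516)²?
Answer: 2295225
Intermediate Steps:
(Q + 1516)² = (-1 + 1516)² = 1515² = 2295225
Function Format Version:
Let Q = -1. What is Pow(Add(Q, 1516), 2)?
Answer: 2295225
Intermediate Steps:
Pow(Add(Q, 1516), 2) = Pow(Add(-1, 1516), 2) = Pow(1515, 2) = 2295225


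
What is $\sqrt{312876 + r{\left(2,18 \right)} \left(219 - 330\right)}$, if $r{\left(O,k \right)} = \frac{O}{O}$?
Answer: $\sqrt{312765} \approx 559.25$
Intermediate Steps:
$r{\left(O,k \right)} = 1$
$\sqrt{312876 + r{\left(2,18 \right)} \left(219 - 330\right)} = \sqrt{312876 + 1 \left(219 - 330\right)} = \sqrt{312876 + 1 \left(-111\right)} = \sqrt{312876 - 111} = \sqrt{312765}$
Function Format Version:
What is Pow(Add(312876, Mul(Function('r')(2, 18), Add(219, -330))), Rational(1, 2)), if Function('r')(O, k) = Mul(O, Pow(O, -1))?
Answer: Pow(312765, Rational(1, 2)) ≈ 559.25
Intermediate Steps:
Function('r')(O, k) = 1
Pow(Add(312876, Mul(Function('r')(2, 18), Add(219, -330))), Rational(1, 2)) = Pow(Add(312876, Mul(1, Add(219, -330))), Rational(1, 2)) = Pow(Add(312876, Mul(1, -111)), Rational(1, 2)) = Pow(Add(312876, -111), Rational(1, 2)) = Pow(312765, Rational(1, 2))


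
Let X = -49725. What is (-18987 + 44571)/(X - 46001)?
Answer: -12792/47863 ≈ -0.26726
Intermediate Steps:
(-18987 + 44571)/(X - 46001) = (-18987 + 44571)/(-49725 - 46001) = 25584/(-95726) = 25584*(-1/95726) = -12792/47863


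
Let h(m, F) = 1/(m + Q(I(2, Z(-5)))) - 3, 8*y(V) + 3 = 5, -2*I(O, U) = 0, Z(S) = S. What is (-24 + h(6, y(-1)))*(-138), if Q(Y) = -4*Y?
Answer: 3703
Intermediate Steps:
I(O, U) = 0 (I(O, U) = -½*0 = 0)
y(V) = ¼ (y(V) = -3/8 + (⅛)*5 = -3/8 + 5/8 = ¼)
h(m, F) = -3 + 1/m (h(m, F) = 1/(m - 4*0) - 3 = 1/(m + 0) - 3 = 1/m - 3 = -3 + 1/m)
(-24 + h(6, y(-1)))*(-138) = (-24 + (-3 + 1/6))*(-138) = (-24 + (-3 + ⅙))*(-138) = (-24 - 17/6)*(-138) = -161/6*(-138) = 3703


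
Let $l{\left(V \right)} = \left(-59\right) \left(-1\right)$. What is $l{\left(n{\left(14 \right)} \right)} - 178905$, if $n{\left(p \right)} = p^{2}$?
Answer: $-178846$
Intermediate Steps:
$l{\left(V \right)} = 59$
$l{\left(n{\left(14 \right)} \right)} - 178905 = 59 - 178905 = -178846$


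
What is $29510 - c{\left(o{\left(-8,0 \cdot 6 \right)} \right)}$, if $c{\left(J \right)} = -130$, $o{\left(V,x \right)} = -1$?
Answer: $29640$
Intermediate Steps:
$29510 - c{\left(o{\left(-8,0 \cdot 6 \right)} \right)} = 29510 - -130 = 29510 + 130 = 29640$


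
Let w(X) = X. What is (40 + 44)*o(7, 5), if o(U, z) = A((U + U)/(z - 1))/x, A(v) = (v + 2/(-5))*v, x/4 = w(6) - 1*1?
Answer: 4557/100 ≈ 45.570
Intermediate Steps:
x = 20 (x = 4*(6 - 1*1) = 4*(6 - 1) = 4*5 = 20)
A(v) = v*(-⅖ + v) (A(v) = (v + 2*(-⅕))*v = (v - ⅖)*v = (-⅖ + v)*v = v*(-⅖ + v))
o(U, z) = U*(-2 + 10*U/(-1 + z))/(50*(-1 + z)) (o(U, z) = (((U + U)/(z - 1))*(-2 + 5*((U + U)/(z - 1)))/5)/20 = (((2*U)/(-1 + z))*(-2 + 5*((2*U)/(-1 + z)))/5)*(1/20) = ((2*U/(-1 + z))*(-2 + 5*(2*U/(-1 + z)))/5)*(1/20) = ((2*U/(-1 + z))*(-2 + 10*U/(-1 + z))/5)*(1/20) = (2*U*(-2 + 10*U/(-1 + z))/(5*(-1 + z)))*(1/20) = U*(-2 + 10*U/(-1 + z))/(50*(-1 + z)))
(40 + 44)*o(7, 5) = (40 + 44)*((1/25)*7*(1 - 1*5 + 5*7)/(-1 + 5)²) = 84*((1/25)*7*(1 - 5 + 35)/4²) = 84*((1/25)*7*(1/16)*31) = 84*(217/400) = 4557/100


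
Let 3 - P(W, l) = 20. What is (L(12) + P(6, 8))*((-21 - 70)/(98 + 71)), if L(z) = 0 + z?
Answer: 35/13 ≈ 2.6923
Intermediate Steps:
L(z) = z
P(W, l) = -17 (P(W, l) = 3 - 1*20 = 3 - 20 = -17)
(L(12) + P(6, 8))*((-21 - 70)/(98 + 71)) = (12 - 17)*((-21 - 70)/(98 + 71)) = -(-455)/169 = -5*(-7/13) = 35/13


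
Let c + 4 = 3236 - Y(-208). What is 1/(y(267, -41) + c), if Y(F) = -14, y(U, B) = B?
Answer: 1/3205 ≈ 0.00031201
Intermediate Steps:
c = 3246 (c = -4 + (3236 - 1*(-14)) = -4 + (3236 + 14) = -4 + 3250 = 3246)
1/(y(267, -41) + c) = 1/(-41 + 3246) = 1/3205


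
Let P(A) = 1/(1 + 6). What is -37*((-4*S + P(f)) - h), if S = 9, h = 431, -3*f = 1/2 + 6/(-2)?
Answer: 120916/7 ≈ 17274.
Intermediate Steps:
f = 5/6 (f = -(1/2 + 6/(-2))/3 = -(1*(1/2) + 6*(-1/2))/3 = -(1/2 - 3)/3 = -1/3*(-5/2) = 5/6 ≈ 0.83333)
P(A) = 1/7
-37*((-4*S + P(f)) - h) = -37*((-4*9 + 1/7) - 1*431) = -37*((-36 + 1/7) - 431) = -37*(-251/7 - 431) = -37*(-3268/7) = 120916/7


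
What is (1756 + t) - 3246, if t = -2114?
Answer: -3604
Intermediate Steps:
(1756 + t) - 3246 = (1756 - 2114) - 3246 = -358 - 3246 = -3604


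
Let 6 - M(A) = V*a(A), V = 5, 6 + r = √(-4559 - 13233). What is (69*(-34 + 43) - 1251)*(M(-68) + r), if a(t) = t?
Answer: -214200 - 5040*I*√278 ≈ -2.142e+5 - 84034.0*I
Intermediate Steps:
r = -6 + 8*I*√278 (r = -6 + √(-4559 - 13233) = -6 + √(-17792) = -6 + 8*I*√278 ≈ -6.0 + 133.39*I)
M(A) = 6 - 5*A
(69*(-34 + 43) - 1251)*(M(-68) + r) = (69*(-34 + 43) - 1251)*((6 - 5*(-68)) + (-6 + 8*I*√278)) = (69*9 - 1251)*((6 + 340) + (-6 + 8*I*√278)) = (621 - 1251)*(346 + (-6 + 8*I*√278)) = -630*(340 + 8*I*√278) = -214200 - 5040*I*√278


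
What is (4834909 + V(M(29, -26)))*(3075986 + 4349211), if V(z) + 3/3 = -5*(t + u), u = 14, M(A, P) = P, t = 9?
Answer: 35899290479221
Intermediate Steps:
V(z) = -116 (V(z) = -1 - 5*(9 + 14) = -1 - 5*23 = -1 - 115 = -116)
(4834909 + V(M(29, -26)))*(3075986 + 4349211) = (4834909 - 116)*(3075986 + 4349211) = 4834793*7425197 = 35899290479221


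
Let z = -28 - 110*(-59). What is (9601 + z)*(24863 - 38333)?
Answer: -216368610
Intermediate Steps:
z = 6462 (z = -28 + 6490 = 6462)
(9601 + z)*(24863 - 38333) = (9601 + 6462)*(24863 - 38333) = 16063*(-13470) = -216368610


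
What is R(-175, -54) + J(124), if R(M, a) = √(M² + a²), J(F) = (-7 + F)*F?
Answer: 14508 + √33541 ≈ 14691.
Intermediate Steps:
J(F) = F*(-7 + F)
R(-175, -54) + J(124) = √((-175)² + (-54)²) + 124*(-7 + 124) = √(30625 + 2916) + 124*117 = √33541 + 14508 = 14508 + √33541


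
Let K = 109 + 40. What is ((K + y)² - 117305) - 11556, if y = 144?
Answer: -43012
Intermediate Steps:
K = 149
((K + y)² - 117305) - 11556 = ((149 + 144)² - 117305) - 11556 = (293² - 117305) - 11556 = (85849 - 117305) - 11556 = -31456 - 11556 = -43012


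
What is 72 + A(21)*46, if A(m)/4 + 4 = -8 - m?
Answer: -6000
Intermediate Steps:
A(m) = -48 - 4*m (A(m) = -16 + 4*(-8 - m) = -16 + (-32 - 4*m) = -48 - 4*m)
72 + A(21)*46 = 72 + (-48 - 4*21)*46 = 72 + (-48 - 84)*46 = 72 - 132*46 = 72 - 6072 = -6000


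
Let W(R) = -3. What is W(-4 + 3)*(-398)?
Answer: 1194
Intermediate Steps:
W(-4 + 3)*(-398) = -3*(-398) = 1194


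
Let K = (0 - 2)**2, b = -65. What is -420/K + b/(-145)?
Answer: -3032/29 ≈ -104.55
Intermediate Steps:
K = 4 (K = (-2)**2 = 4)
-420/K + b/(-145) = -420/4 - 65/(-145) = -420*1/4 - 65*(-1/145) = -105 + 13/29 = -3032/29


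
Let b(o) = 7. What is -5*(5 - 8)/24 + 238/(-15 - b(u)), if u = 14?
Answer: -897/88 ≈ -10.193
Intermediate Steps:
-5*(5 - 8)/24 + 238/(-15 - b(u)) = -5*(5 - 8)/24 + 238/(-15 - 1*7) = -5*(-3)*(1/24) + 238/(-15 - 7) = 15*(1/24) + 238/(-22) = 5/8 + 238*(-1/22) = 5/8 - 119/11 = -897/88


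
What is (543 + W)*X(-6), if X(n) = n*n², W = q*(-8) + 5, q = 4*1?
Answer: -111456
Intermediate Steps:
q = 4
W = -27 (W = 4*(-8) + 5 = -32 + 5 = -27)
X(n) = n³
(543 + W)*X(-6) = (543 - 27)*(-6)³ = 516*(-216) = -111456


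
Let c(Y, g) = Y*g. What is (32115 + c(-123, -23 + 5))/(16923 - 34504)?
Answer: -34329/17581 ≈ -1.9526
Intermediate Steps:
(32115 + c(-123, -23 + 5))/(16923 - 34504) = (32115 - 123*(-23 + 5))/(16923 - 34504) = (32115 - 123*(-18))/(-17581) = (32115 + 2214)*(-1/17581) = 34329*(-1/17581) = -34329/17581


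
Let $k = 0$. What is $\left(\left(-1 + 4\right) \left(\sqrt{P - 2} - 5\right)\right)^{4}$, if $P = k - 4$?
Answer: $81 \left(5 - i \sqrt{6}\right)^{4} \approx -19359.0 - 75395.0 i$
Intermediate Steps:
$P = -4$ ($P = 0 - 4 = -4$)
$\left(\left(-1 + 4\right) \left(\sqrt{P - 2} - 5\right)\right)^{4} = \left(\left(-1 + 4\right) \left(\sqrt{-4 - 2} - 5\right)\right)^{4} = \left(3 \left(\sqrt{-6} - 5\right)\right)^{4} = \left(3 \left(i \sqrt{6} - 5\right)\right)^{4} = \left(3 \left(-5 + i \sqrt{6}\right)\right)^{4} = \left(-15 + 3 i \sqrt{6}\right)^{4}$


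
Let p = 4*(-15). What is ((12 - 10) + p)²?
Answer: 3364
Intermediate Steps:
p = -60
((12 - 10) + p)² = ((12 - 10) - 60)² = (2 - 60)² = (-58)² = 3364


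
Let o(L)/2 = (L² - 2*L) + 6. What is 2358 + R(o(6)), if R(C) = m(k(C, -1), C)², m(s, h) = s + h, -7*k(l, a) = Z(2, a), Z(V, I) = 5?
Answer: 287767/49 ≈ 5872.8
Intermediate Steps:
k(l, a) = -5/7 (k(l, a) = -⅐*5 = -5/7)
o(L) = 12 - 4*L + 2*L² (o(L) = 2*((L² - 2*L) + 6) = 2*(6 + L² - 2*L) = 12 - 4*L + 2*L²)
m(s, h) = h + s
R(C) = (-5/7 + C)² (R(C) = (C - 5/7)² = (-5/7 + C)²)
2358 + R(o(6)) = 2358 + (-5 + 7*(12 - 4*6 + 2*6²))²/49 = 2358 + (-5 + 7*(12 - 24 + 2*36))²/49 = 2358 + (-5 + 7*(12 - 24 + 72))²/49 = 2358 + (-5 + 7*60)²/49 = 2358 + (-5 + 420)²/49 = 2358 + (1/49)*415² = 2358 + (1/49)*172225 = 2358 + 172225/49 = 287767/49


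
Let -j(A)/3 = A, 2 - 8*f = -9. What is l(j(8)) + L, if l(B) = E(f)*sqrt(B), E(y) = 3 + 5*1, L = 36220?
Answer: 36220 + 16*I*sqrt(6) ≈ 36220.0 + 39.192*I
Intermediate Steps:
f = 11/8 (f = 1/4 - 1/8*(-9) = 1/4 + 9/8 = 11/8 ≈ 1.3750)
j(A) = -3*A
E(y) = 8 (E(y) = 3 + 5 = 8)
l(B) = 8*sqrt(B)
l(j(8)) + L = 8*sqrt(-3*8) + 36220 = 8*sqrt(-24) + 36220 = 8*(2*I*sqrt(6)) + 36220 = 16*I*sqrt(6) + 36220 = 36220 + 16*I*sqrt(6)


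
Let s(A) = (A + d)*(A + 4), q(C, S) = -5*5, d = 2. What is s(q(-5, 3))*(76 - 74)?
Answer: 966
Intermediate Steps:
q(C, S) = -25
s(A) = (2 + A)*(4 + A) (s(A) = (A + 2)*(A + 4) = (2 + A)*(4 + A))
s(q(-5, 3))*(76 - 74) = (8 + (-25)² + 6*(-25))*(76 - 74) = (8 + 625 - 150)*2 = 483*2 = 966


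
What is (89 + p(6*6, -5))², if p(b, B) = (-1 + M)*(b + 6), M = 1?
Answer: 7921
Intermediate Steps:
p(b, B) = 0 (p(b, B) = (-1 + 1)*(b + 6) = 0*(6 + b) = 0)
(89 + p(6*6, -5))² = (89 + 0)² = 89² = 7921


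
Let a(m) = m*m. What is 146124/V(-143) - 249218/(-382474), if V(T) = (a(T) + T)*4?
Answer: 865126291/353023502 ≈ 2.4506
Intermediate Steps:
a(m) = m**2
V(T) = 4*T + 4*T**2 (V(T) = (T**2 + T)*4 = (T + T**2)*4 = 4*T + 4*T**2)
146124/V(-143) - 249218/(-382474) = 146124/((4*(-143)*(1 - 143))) - 249218/(-382474) = 146124/((4*(-143)*(-142))) - 249218*(-1/382474) = 146124/81224 + 124609/191237 = 146124*(1/81224) + 124609/191237 = 3321/1846 + 124609/191237 = 865126291/353023502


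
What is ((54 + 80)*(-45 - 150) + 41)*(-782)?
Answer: 20401598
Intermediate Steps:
((54 + 80)*(-45 - 150) + 41)*(-782) = (134*(-195) + 41)*(-782) = (-26130 + 41)*(-782) = -26089*(-782) = 20401598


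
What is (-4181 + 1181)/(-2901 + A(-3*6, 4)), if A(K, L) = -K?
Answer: 1000/961 ≈ 1.0406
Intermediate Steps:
(-4181 + 1181)/(-2901 + A(-3*6, 4)) = (-4181 + 1181)/(-2901 - (-3)*6) = -3000/(-2901 - 1*(-18)) = -3000/(-2901 + 18) = -3000/(-2883) = -3000*(-1/2883) = 1000/961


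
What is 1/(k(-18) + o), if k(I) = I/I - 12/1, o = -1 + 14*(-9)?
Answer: -1/138 ≈ -0.0072464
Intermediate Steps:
o = -127 (o = -1 - 126 = -127)
k(I) = -11 (k(I) = 1 - 12*1 = 1 - 12 = -11)
1/(k(-18) + o) = 1/(-11 - 127) = 1/(-138) = -1/138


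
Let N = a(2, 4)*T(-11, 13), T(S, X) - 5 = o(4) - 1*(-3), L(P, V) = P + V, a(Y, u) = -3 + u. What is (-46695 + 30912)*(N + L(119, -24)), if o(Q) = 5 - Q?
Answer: -1641432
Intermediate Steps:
T(S, X) = 9 (T(S, X) = 5 + ((5 - 1*4) - 1*(-3)) = 5 + ((5 - 4) + 3) = 5 + (1 + 3) = 5 + 4 = 9)
N = 9 (N = (-3 + 4)*9 = 1*9 = 9)
(-46695 + 30912)*(N + L(119, -24)) = (-46695 + 30912)*(9 + (119 - 24)) = -15783*(9 + 95) = -15783*104 = -1641432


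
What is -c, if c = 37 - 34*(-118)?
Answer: -4049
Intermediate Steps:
c = 4049 (c = 37 + 4012 = 4049)
-c = -1*4049 = -4049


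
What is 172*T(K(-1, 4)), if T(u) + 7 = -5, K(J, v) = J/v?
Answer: -2064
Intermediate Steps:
T(u) = -12 (T(u) = -7 - 5 = -12)
172*T(K(-1, 4)) = 172*(-12) = -2064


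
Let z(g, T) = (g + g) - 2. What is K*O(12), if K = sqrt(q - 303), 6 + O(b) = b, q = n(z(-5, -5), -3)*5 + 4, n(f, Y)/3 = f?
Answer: 6*I*sqrt(479) ≈ 131.32*I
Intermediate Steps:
z(g, T) = -2 + 2*g (z(g, T) = 2*g - 2 = -2 + 2*g)
n(f, Y) = 3*f
q = -176 (q = (3*(-2 + 2*(-5)))*5 + 4 = (3*(-2 - 10))*5 + 4 = (3*(-12))*5 + 4 = -36*5 + 4 = -180 + 4 = -176)
O(b) = -6 + b
K = I*sqrt(479) (K = sqrt(-176 - 303) = sqrt(-479) = I*sqrt(479) ≈ 21.886*I)
K*O(12) = (I*sqrt(479))*(-6 + 12) = (I*sqrt(479))*6 = 6*I*sqrt(479)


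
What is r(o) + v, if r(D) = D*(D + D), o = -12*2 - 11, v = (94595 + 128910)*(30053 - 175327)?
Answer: -32469462920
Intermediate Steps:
v = -32469465370 (v = 223505*(-145274) = -32469465370)
o = -35 (o = -24 - 11 = -35)
r(D) = 2*D² (r(D) = D*(2*D) = 2*D²)
r(o) + v = 2*(-35)² - 32469465370 = 2*1225 - 32469465370 = 2450 - 32469465370 = -32469462920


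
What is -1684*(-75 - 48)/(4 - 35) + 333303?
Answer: 10125261/31 ≈ 3.2662e+5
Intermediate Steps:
-1684*(-75 - 48)/(4 - 35) + 333303 = -(-207132)/(-31) + 333303 = -(-207132)*(-1)/31 + 333303 = -1684*123/31 + 333303 = -207132/31 + 333303 = 10125261/31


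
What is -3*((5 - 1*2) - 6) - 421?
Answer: -412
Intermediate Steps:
-3*((5 - 1*2) - 6) - 421 = -3*((5 - 2) - 6) - 421 = -3*(3 - 6) - 421 = -3*(-3) - 421 = 9 - 421 = -412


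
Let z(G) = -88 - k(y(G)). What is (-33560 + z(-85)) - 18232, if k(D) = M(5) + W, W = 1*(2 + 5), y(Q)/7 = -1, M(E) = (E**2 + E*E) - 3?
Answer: -51934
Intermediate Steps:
M(E) = -3 + 2*E**2 (M(E) = (E**2 + E**2) - 3 = 2*E**2 - 3 = -3 + 2*E**2)
y(Q) = -7 (y(Q) = 7*(-1) = -7)
W = 7 (W = 1*7 = 7)
k(D) = 54 (k(D) = (-3 + 2*5**2) + 7 = (-3 + 2*25) + 7 = (-3 + 50) + 7 = 47 + 7 = 54)
z(G) = -142 (z(G) = -88 - 1*54 = -88 - 54 = -142)
(-33560 + z(-85)) - 18232 = (-33560 - 142) - 18232 = -33702 - 18232 = -51934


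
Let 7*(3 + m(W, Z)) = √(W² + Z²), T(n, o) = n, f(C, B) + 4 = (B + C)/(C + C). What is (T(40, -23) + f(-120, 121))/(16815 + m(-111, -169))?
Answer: 593058711/276989659480 - 60473*√40882/3323875913760 ≈ 0.0021374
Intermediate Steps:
f(C, B) = -4 + (B + C)/(2*C) (f(C, B) = -4 + (B + C)/(C + C) = -4 + (B + C)/((2*C)) = -4 + (B + C)*(1/(2*C)) = -4 + (B + C)/(2*C))
m(W, Z) = -3 + √(W² + Z²)/7
(T(40, -23) + f(-120, 121))/(16815 + m(-111, -169)) = (40 + (½)*(121 - 7*(-120))/(-120))/(16815 + (-3 + √((-111)² + (-169)²)/7)) = (40 + (½)*(-1/120)*(121 + 840))/(16815 + (-3 + √(12321 + 28561)/7)) = (40 + (½)*(-1/120)*961)/(16815 + (-3 + √40882/7)) = (40 - 961/240)/(16812 + √40882/7) = 8639/(240*(16812 + √40882/7))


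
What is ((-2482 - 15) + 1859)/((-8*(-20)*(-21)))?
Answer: 319/1680 ≈ 0.18988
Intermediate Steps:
((-2482 - 15) + 1859)/((-8*(-20)*(-21))) = (-2497 + 1859)/((160*(-21))) = -638/(-3360) = -638*(-1/3360) = 319/1680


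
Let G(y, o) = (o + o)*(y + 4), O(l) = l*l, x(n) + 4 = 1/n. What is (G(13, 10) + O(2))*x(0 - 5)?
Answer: -7224/5 ≈ -1444.8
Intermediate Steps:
x(n) = -4 + 1/n
O(l) = l**2
G(y, o) = 2*o*(4 + y) (G(y, o) = (2*o)*(4 + y) = 2*o*(4 + y))
(G(13, 10) + O(2))*x(0 - 5) = (2*10*(4 + 13) + 2**2)*(-4 + 1/(0 - 5)) = (2*10*17 + 4)*(-4 + 1/(-5)) = (340 + 4)*(-4 - 1/5) = 344*(-21/5) = -7224/5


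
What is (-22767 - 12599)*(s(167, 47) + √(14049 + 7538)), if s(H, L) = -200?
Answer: 7073200 - 35366*√21587 ≈ 1.8770e+6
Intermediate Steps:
(-22767 - 12599)*(s(167, 47) + √(14049 + 7538)) = (-22767 - 12599)*(-200 + √(14049 + 7538)) = -35366*(-200 + √21587) = 7073200 - 35366*√21587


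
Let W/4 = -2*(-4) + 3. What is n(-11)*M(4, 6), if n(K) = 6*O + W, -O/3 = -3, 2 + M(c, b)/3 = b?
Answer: 1176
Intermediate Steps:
M(c, b) = -6 + 3*b
W = 44 (W = 4*(-2*(-4) + 3) = 4*(8 + 3) = 4*11 = 44)
O = 9 (O = -3*(-3) = 9)
n(K) = 98 (n(K) = 6*9 + 44 = 54 + 44 = 98)
n(-11)*M(4, 6) = 98*(-6 + 3*6) = 98*(-6 + 18) = 98*12 = 1176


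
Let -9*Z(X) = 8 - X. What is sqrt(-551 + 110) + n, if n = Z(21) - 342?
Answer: -3065/9 + 21*I ≈ -340.56 + 21.0*I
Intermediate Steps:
Z(X) = -8/9 + X/9 (Z(X) = -(8 - X)/9 = -8/9 + X/9)
n = -3065/9 (n = (-8/9 + (1/9)*21) - 342 = (-8/9 + 7/3) - 342 = 13/9 - 342 = -3065/9 ≈ -340.56)
sqrt(-551 + 110) + n = sqrt(-551 + 110) - 3065/9 = sqrt(-441) - 3065/9 = 21*I - 3065/9 = -3065/9 + 21*I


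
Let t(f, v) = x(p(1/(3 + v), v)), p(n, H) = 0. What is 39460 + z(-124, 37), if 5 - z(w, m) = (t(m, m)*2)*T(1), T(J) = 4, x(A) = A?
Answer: 39465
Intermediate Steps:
t(f, v) = 0
z(w, m) = 5 (z(w, m) = 5 - 0*2*4 = 5 - 0*4 = 5 - 1*0 = 5 + 0 = 5)
39460 + z(-124, 37) = 39460 + 5 = 39465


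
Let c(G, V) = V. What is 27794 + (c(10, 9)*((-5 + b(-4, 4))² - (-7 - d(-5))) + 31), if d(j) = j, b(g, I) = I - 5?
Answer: 28167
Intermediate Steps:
b(g, I) = -5 + I
27794 + (c(10, 9)*((-5 + b(-4, 4))² - (-7 - d(-5))) + 31) = 27794 + (9*((-5 + (-5 + 4))² - (-7 - 1*(-5))) + 31) = 27794 + (9*((-5 - 1)² - (-7 + 5)) + 31) = 27794 + (9*((-6)² - 1*(-2)) + 31) = 27794 + (9*(36 + 2) + 31) = 27794 + (9*38 + 31) = 27794 + (342 + 31) = 27794 + 373 = 28167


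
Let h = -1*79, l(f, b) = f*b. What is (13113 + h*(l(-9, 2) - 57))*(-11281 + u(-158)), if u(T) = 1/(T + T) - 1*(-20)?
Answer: -33873142563/158 ≈ -2.1439e+8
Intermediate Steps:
u(T) = 20 + 1/(2*T) (u(T) = 1/(2*T) + 20 = 20 + 1/(2*T))
l(f, b) = b*f
h = -79
(13113 + h*(l(-9, 2) - 57))*(-11281 + u(-158)) = (13113 - 79*(2*(-9) - 57))*(-11281 + (20 + (1/2)/(-158))) = (13113 - 79*(-18 - 57))*(-11281 + (20 + (1/2)*(-1/158))) = (13113 - 79*(-75))*(-11281 + (20 - 1/316)) = (13113 + 5925)*(-11281 + 6319/316) = 19038*(-3558477/316) = -33873142563/158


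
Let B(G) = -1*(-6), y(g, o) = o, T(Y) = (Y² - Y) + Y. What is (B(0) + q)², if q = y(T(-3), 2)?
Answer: 64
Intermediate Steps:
T(Y) = Y²
B(G) = 6
q = 2
(B(0) + q)² = (6 + 2)² = 8² = 64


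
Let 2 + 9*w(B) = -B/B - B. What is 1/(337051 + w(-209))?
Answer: 9/3033665 ≈ 2.9667e-6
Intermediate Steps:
w(B) = -1/3 - B/9 (w(B) = -2/9 + (-B/B - B)/9 = -2/9 + (-1*1 - B)/9 = -2/9 + (-1 - B)/9 = -2/9 + (-1/9 - B/9) = -1/3 - B/9)
1/(337051 + w(-209)) = 1/(337051 + (-1/3 - 1/9*(-209))) = 1/(337051 + (-1/3 + 209/9)) = 1/(337051 + 206/9) = 1/(3033665/9) = 9/3033665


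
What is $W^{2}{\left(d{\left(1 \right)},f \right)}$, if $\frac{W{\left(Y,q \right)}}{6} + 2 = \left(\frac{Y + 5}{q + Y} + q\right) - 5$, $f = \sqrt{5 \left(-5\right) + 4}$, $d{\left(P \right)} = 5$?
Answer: $\frac{144 \left(- 254 i + 23 \sqrt{21}\right)}{- 2 i + 5 \sqrt{21}} \approx 795.67 - 1526.9 i$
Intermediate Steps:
$f = i \sqrt{21}$ ($f = \sqrt{-25 + 4} = \sqrt{-21} = i \sqrt{21} \approx 4.5826 i$)
$W{\left(Y,q \right)} = -42 + 6 q + \frac{6 \left(5 + Y\right)}{Y + q}$ ($W{\left(Y,q \right)} = -12 + 6 \left(\left(\frac{Y + 5}{q + Y} + q\right) - 5\right) = -12 + 6 \left(\left(\frac{5 + Y}{Y + q} + q\right) - 5\right) = -12 + 6 \left(\left(q + \frac{5 + Y}{Y + q}\right) - 5\right) = -12 + 6 \left(-5 + q + \frac{5 + Y}{Y + q}\right) = -12 + \left(-30 + 6 q + \frac{6 \left(5 + Y\right)}{Y + q}\right) = -42 + 6 q + \frac{6 \left(5 + Y\right)}{Y + q}$)
$W^{2}{\left(d{\left(1 \right)},f \right)} = \left(\frac{6 \left(5 + \left(i \sqrt{21}\right)^{2} - 7 i \sqrt{21} - 30 + 5 i \sqrt{21}\right)}{5 + i \sqrt{21}}\right)^{2} = \left(\frac{6 \left(5 - 21 - 7 i \sqrt{21} - 30 + 5 i \sqrt{21}\right)}{5 + i \sqrt{21}}\right)^{2} = \left(\frac{6 \left(-46 - 2 i \sqrt{21}\right)}{5 + i \sqrt{21}}\right)^{2} = \frac{36 \left(-46 - 2 i \sqrt{21}\right)^{2}}{\left(5 + i \sqrt{21}\right)^{2}}$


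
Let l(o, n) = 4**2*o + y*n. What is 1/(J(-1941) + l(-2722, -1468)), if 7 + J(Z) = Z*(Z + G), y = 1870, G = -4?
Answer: 1/986526 ≈ 1.0137e-6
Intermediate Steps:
l(o, n) = 16*o + 1870*n (l(o, n) = 4**2*o + 1870*n = 16*o + 1870*n)
J(Z) = -7 + Z*(-4 + Z) (J(Z) = -7 + Z*(Z - 4) = -7 + Z*(-4 + Z))
1/(J(-1941) + l(-2722, -1468)) = 1/((-7 + (-1941)**2 - 4*(-1941)) + (16*(-2722) + 1870*(-1468))) = 1/((-7 + 3767481 + 7764) + (-43552 - 2745160)) = 1/(3775238 - 2788712) = 1/986526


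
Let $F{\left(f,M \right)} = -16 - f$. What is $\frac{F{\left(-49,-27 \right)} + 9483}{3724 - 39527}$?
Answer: $- \frac{9516}{35803} \approx -0.26579$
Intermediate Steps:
$\frac{F{\left(-49,-27 \right)} + 9483}{3724 - 39527} = \frac{\left(-16 - -49\right) + 9483}{3724 - 39527} = \frac{\left(-16 + 49\right) + 9483}{-35803} = \left(33 + 9483\right) \left(- \frac{1}{35803}\right) = 9516 \left(- \frac{1}{35803}\right) = - \frac{9516}{35803}$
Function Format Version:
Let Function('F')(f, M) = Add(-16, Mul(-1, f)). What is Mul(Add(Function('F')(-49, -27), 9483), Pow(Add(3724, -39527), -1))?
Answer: Rational(-9516, 35803) ≈ -0.26579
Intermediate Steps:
Mul(Add(Function('F')(-49, -27), 9483), Pow(Add(3724, -39527), -1)) = Mul(Add(Add(-16, Mul(-1, -49)), 9483), Pow(Add(3724, -39527), -1)) = Mul(Add(Add(-16, 49), 9483), Pow(-35803, -1)) = Mul(Add(33, 9483), Rational(-1, 35803)) = Mul(9516, Rational(-1, 35803)) = Rational(-9516, 35803)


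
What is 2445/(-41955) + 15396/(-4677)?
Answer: -14608321/4360523 ≈ -3.3501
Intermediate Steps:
2445/(-41955) + 15396/(-4677) = 2445*(-1/41955) + 15396*(-1/4677) = -163/2797 - 5132/1559 = -14608321/4360523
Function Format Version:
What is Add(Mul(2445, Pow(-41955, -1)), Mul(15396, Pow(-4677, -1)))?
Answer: Rational(-14608321, 4360523) ≈ -3.3501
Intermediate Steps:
Add(Mul(2445, Pow(-41955, -1)), Mul(15396, Pow(-4677, -1))) = Add(Mul(2445, Rational(-1, 41955)), Mul(15396, Rational(-1, 4677))) = Add(Rational(-163, 2797), Rational(-5132, 1559)) = Rational(-14608321, 4360523)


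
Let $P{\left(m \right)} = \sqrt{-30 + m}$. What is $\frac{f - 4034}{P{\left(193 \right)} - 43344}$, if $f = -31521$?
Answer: $\frac{1541095920}{1878702173} + \frac{35555 \sqrt{163}}{1878702173} \approx 0.82054$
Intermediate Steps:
$\frac{f - 4034}{P{\left(193 \right)} - 43344} = \frac{-31521 - 4034}{\sqrt{-30 + 193} - 43344} = - \frac{35555}{\sqrt{163} - 43344} = - \frac{35555}{-43344 + \sqrt{163}}$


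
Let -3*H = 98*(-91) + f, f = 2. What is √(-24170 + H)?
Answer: I*√21198 ≈ 145.6*I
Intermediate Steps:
H = 2972 (H = -(98*(-91) + 2)/3 = -(-8918 + 2)/3 = -⅓*(-8916) = 2972)
√(-24170 + H) = √(-24170 + 2972) = √(-21198) = I*√21198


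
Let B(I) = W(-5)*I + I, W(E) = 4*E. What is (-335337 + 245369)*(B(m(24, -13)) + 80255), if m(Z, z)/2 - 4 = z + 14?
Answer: -7203287920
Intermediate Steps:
m(Z, z) = 36 + 2*z (m(Z, z) = 8 + 2*(z + 14) = 8 + 2*(14 + z) = 8 + (28 + 2*z) = 36 + 2*z)
B(I) = -19*I (B(I) = (4*(-5))*I + I = -20*I + I = -19*I)
(-335337 + 245369)*(B(m(24, -13)) + 80255) = (-335337 + 245369)*(-19*(36 + 2*(-13)) + 80255) = -89968*(-19*(36 - 26) + 80255) = -89968*(-19*10 + 80255) = -89968*(-190 + 80255) = -89968*80065 = -7203287920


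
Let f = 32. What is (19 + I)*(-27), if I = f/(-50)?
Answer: -12393/25 ≈ -495.72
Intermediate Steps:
I = -16/25 (I = 32/(-50) = 32*(-1/50) = -16/25 ≈ -0.64000)
(19 + I)*(-27) = (19 - 16/25)*(-27) = (459/25)*(-27) = -12393/25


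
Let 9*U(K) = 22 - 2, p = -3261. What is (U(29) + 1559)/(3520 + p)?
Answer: 14051/2331 ≈ 6.0279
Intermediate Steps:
U(K) = 20/9 (U(K) = (22 - 2)/9 = (⅑)*20 = 20/9)
(U(29) + 1559)/(3520 + p) = (20/9 + 1559)/(3520 - 3261) = (14051/9)/259 = (14051/9)*(1/259) = 14051/2331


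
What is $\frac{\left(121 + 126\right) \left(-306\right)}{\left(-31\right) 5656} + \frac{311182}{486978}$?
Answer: $\frac{22842044587}{21346193652} \approx 1.0701$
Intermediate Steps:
$\frac{\left(121 + 126\right) \left(-306\right)}{\left(-31\right) 5656} + \frac{311182}{486978} = \frac{247 \left(-306\right)}{-175336} + 311182 \cdot \frac{1}{486978} = \left(-75582\right) \left(- \frac{1}{175336}\right) + \frac{155591}{243489} = \frac{37791}{87668} + \frac{155591}{243489} = \frac{22842044587}{21346193652}$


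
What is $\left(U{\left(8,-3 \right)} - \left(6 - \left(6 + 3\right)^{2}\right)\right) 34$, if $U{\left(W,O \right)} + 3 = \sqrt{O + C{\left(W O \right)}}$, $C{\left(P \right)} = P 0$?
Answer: $2448 + 34 i \sqrt{3} \approx 2448.0 + 58.89 i$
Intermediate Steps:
$C{\left(P \right)} = 0$
$U{\left(W,O \right)} = -3 + \sqrt{O}$ ($U{\left(W,O \right)} = -3 + \sqrt{O + 0} = -3 + \sqrt{O}$)
$\left(U{\left(8,-3 \right)} - \left(6 - \left(6 + 3\right)^{2}\right)\right) 34 = \left(\left(-3 + \sqrt{-3}\right) - \left(6 - \left(6 + 3\right)^{2}\right)\right) 34 = \left(\left(-3 + i \sqrt{3}\right) - \left(6 - 9^{2}\right)\right) 34 = \left(\left(-3 + i \sqrt{3}\right) + \left(81 - 6\right)\right) 34 = \left(\left(-3 + i \sqrt{3}\right) + 75\right) 34 = \left(72 + i \sqrt{3}\right) 34 = 2448 + 34 i \sqrt{3}$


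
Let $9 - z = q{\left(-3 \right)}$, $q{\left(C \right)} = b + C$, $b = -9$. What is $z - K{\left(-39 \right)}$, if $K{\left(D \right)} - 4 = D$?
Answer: $56$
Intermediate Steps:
$K{\left(D \right)} = 4 + D$
$q{\left(C \right)} = -9 + C$
$z = 21$ ($z = 9 - \left(-9 - 3\right) = 9 - -12 = 9 + 12 = 21$)
$z - K{\left(-39 \right)} = 21 - \left(4 - 39\right) = 21 - -35 = 21 + 35 = 56$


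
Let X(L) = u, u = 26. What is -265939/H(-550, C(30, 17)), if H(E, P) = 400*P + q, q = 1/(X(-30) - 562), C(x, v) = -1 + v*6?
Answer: -142543304/21654399 ≈ -6.5826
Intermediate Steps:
C(x, v) = -1 + 6*v
X(L) = 26
q = -1/536 (q = 1/(26 - 562) = 1/(-536) = -1/536 ≈ -0.0018657)
H(E, P) = -1/536 + 400*P (H(E, P) = 400*P - 1/536 = -1/536 + 400*P)
-265939/H(-550, C(30, 17)) = -265939/(-1/536 + 400*(-1 + 6*17)) = -265939/(-1/536 + 400*(-1 + 102)) = -265939/(-1/536 + 400*101) = -265939/(-1/536 + 40400) = -265939/21654399/536 = -265939*536/21654399 = -142543304/21654399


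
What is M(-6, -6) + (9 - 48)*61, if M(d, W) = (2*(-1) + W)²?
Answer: -2315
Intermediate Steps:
M(d, W) = (-2 + W)²
M(-6, -6) + (9 - 48)*61 = (-2 - 6)² + (9 - 48)*61 = (-8)² - 39*61 = 64 - 2379 = -2315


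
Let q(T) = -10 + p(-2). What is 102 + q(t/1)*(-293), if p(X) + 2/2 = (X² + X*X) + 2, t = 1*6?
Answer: 395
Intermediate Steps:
t = 6
p(X) = 1 + 2*X² (p(X) = -1 + ((X² + X*X) + 2) = -1 + ((X² + X²) + 2) = -1 + (2*X² + 2) = -1 + (2 + 2*X²) = 1 + 2*X²)
q(T) = -1 (q(T) = -10 + (1 + 2*(-2)²) = -10 + (1 + 2*4) = -10 + (1 + 8) = -10 + 9 = -1)
102 + q(t/1)*(-293) = 102 - 1*(-293) = 102 + 293 = 395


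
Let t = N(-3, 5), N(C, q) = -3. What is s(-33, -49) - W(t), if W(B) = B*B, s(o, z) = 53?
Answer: 44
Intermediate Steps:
t = -3
W(B) = B**2
s(-33, -49) - W(t) = 53 - 1*(-3)**2 = 53 - 1*9 = 53 - 9 = 44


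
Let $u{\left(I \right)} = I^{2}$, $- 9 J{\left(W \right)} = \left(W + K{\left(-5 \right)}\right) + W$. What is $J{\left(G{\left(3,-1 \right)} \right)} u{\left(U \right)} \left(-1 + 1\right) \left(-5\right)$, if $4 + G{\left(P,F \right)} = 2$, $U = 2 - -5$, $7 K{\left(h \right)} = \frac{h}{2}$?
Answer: $0$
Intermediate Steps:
$K{\left(h \right)} = \frac{h}{14}$ ($K{\left(h \right)} = \frac{h \frac{1}{2}}{7} = \frac{\frac{1}{2} h}{7} = \frac{h}{14}$)
$U = 7$ ($U = 2 + 5 = 7$)
$G{\left(P,F \right)} = -2$ ($G{\left(P,F \right)} = -4 + 2 = -2$)
$J{\left(W \right)} = \frac{5}{126} - \frac{2 W}{9}$ ($J{\left(W \right)} = - \frac{\left(W + \frac{1}{14} \left(-5\right)\right) + W}{9} = - \frac{\left(W - \frac{5}{14}\right) + W}{9} = - \frac{\left(- \frac{5}{14} + W\right) + W}{9} = - \frac{- \frac{5}{14} + 2 W}{9} = \frac{5}{126} - \frac{2 W}{9}$)
$J{\left(G{\left(3,-1 \right)} \right)} u{\left(U \right)} \left(-1 + 1\right) \left(-5\right) = \left(\frac{5}{126} - - \frac{4}{9}\right) 7^{2} \left(-1 + 1\right) \left(-5\right) = \left(\frac{5}{126} + \frac{4}{9}\right) 49 \cdot 0 \left(-5\right) = \frac{61}{126} \cdot 49 \cdot 0 = \frac{427}{18} \cdot 0 = 0$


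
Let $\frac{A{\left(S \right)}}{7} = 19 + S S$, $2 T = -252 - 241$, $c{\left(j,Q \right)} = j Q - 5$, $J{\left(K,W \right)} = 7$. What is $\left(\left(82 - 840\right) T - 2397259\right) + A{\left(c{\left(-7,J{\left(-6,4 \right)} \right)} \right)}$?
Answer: $-2189867$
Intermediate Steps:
$c{\left(j,Q \right)} = -5 + Q j$ ($c{\left(j,Q \right)} = Q j - 5 = -5 + Q j$)
$T = - \frac{493}{2}$ ($T = \frac{-252 - 241}{2} = \frac{1}{2} \left(-493\right) = - \frac{493}{2} \approx -246.5$)
$A{\left(S \right)} = 133 + 7 S^{2}$ ($A{\left(S \right)} = 7 \left(19 + S S\right) = 7 \left(19 + S^{2}\right) = 133 + 7 S^{2}$)
$\left(\left(82 - 840\right) T - 2397259\right) + A{\left(c{\left(-7,J{\left(-6,4 \right)} \right)} \right)} = \left(\left(82 - 840\right) \left(- \frac{493}{2}\right) - 2397259\right) + \left(133 + 7 \left(-5 + 7 \left(-7\right)\right)^{2}\right) = \left(\left(-758\right) \left(- \frac{493}{2}\right) - 2397259\right) + \left(133 + 7 \left(-5 - 49\right)^{2}\right) = \left(186847 - 2397259\right) + \left(133 + 7 \left(-54\right)^{2}\right) = -2210412 + \left(133 + 7 \cdot 2916\right) = -2210412 + \left(133 + 20412\right) = -2210412 + 20545 = -2189867$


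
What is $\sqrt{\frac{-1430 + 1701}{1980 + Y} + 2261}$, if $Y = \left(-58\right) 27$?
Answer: $\frac{5 \sqrt{1722838}}{138} \approx 47.557$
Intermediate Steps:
$Y = -1566$
$\sqrt{\frac{-1430 + 1701}{1980 + Y} + 2261} = \sqrt{\frac{-1430 + 1701}{1980 - 1566} + 2261} = \sqrt{\frac{271}{414} + 2261} = \sqrt{\frac{936325}{414}} = \frac{5 \sqrt{1722838}}{138}$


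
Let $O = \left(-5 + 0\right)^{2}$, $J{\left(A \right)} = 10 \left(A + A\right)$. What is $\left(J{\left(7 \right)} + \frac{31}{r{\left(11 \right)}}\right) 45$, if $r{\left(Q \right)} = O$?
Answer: $\frac{31779}{5} \approx 6355.8$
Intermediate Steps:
$J{\left(A \right)} = 20 A$ ($J{\left(A \right)} = 10 \cdot 2 A = 20 A$)
$O = 25$ ($O = \left(-5\right)^{2} = 25$)
$r{\left(Q \right)} = 25$
$\left(J{\left(7 \right)} + \frac{31}{r{\left(11 \right)}}\right) 45 = \left(20 \cdot 7 + \frac{31}{25}\right) 45 = \left(140 + 31 \cdot \frac{1}{25}\right) 45 = \left(140 + \frac{31}{25}\right) 45 = \frac{3531}{25} \cdot 45 = \frac{31779}{5}$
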